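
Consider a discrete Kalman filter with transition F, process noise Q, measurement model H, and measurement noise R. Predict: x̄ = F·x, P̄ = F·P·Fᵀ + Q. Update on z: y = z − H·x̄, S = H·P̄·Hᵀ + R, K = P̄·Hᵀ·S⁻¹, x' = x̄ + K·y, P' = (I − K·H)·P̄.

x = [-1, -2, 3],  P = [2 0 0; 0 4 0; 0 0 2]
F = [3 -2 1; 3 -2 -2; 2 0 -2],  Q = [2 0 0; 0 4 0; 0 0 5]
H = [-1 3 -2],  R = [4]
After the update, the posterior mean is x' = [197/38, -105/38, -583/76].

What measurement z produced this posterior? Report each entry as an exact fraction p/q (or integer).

z = [2]

x̄ = F·x = [4, -5, -8]
P̄ = F·P·Fᵀ + Q = [38 30 8; 30 46 20; 8 20 21]
S = H·P̄·Hᵀ + R = [152]
K = P̄·Hᵀ·S⁻¹ = [9/38; 17/38; 5/76]
x' − x̄ = [45/38, 85/38, 25/76] = K·y
y = (KᵀK)⁻¹·Kᵀ·(x' − x̄) = [5]
z = y + H·x̄ = [5] + [-3] = [2]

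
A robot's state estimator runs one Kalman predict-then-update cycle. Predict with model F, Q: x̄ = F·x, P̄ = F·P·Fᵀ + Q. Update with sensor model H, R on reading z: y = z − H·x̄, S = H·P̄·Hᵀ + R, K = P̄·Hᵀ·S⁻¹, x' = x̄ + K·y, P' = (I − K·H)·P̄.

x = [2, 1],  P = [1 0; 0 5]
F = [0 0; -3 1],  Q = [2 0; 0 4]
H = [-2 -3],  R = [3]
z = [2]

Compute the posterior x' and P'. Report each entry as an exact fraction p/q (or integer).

x' = [52/173, -163/173]
P' = [330/173 -216/173; -216/173 198/173]

x̄ = F·x = [0, -5]
P̄ = F·P·Fᵀ + Q = [2 0; 0 18]
y = z − H·x̄ = [-13]
S = H·P̄·Hᵀ + R = [173]
K = P̄·Hᵀ·S⁻¹ = [-4/173; -54/173]
x' = x̄ + K·y = [52/173, -163/173]
P' = (I − K·H)·P̄ = [330/173 -216/173; -216/173 198/173]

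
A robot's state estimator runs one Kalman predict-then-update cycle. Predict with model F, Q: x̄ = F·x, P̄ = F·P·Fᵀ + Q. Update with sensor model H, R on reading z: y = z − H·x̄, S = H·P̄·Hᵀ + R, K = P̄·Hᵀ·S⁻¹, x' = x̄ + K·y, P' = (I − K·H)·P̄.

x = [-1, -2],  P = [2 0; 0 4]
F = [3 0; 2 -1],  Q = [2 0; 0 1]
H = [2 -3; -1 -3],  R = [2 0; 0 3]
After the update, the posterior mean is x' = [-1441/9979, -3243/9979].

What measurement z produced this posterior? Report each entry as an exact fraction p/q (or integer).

x̄ = F·x = [-3, 0]
P̄ = F·P·Fᵀ + Q = [20 12; 12 13]
S = H·P̄·Hᵀ + R = [55 41; 41 212]
K = P̄·Hᵀ·S⁻¹ = [3144/9979 -3244/9979; -1089/9979 -2190/9979]
x' − x̄ = [28496/9979, -3243/9979] = K·y
y = (KᵀK)⁻¹·Kᵀ·(x' − x̄) = [7, -2]
z = y + H·x̄ = [7, -2] + [-6, 3] = [1, 1]

z = [1, 1]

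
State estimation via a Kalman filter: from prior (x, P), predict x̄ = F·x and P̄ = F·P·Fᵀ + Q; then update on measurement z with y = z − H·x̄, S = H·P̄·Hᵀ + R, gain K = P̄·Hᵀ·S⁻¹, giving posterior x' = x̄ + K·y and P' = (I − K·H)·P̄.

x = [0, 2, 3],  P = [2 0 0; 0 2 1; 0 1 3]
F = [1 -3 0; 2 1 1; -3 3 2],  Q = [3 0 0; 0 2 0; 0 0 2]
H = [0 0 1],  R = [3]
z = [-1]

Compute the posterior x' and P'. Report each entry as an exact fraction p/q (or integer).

x̄ = F·x = [-6, 5, 12]
P̄ = F·P·Fᵀ + Q = [23 -5 -30; -5 17 5; -30 5 62]
y = z − H·x̄ = [-13]
S = H·P̄·Hᵀ + R = [65]
K = P̄·Hᵀ·S⁻¹ = [-6/13; 1/13; 62/65]
x' = x̄ + K·y = [0, 4, -2/5]
P' = (I − K·H)·P̄ = [119/13 -35/13 -18/13; -35/13 216/13 3/13; -18/13 3/13 186/65]

x' = [0, 4, -2/5]
P' = [119/13 -35/13 -18/13; -35/13 216/13 3/13; -18/13 3/13 186/65]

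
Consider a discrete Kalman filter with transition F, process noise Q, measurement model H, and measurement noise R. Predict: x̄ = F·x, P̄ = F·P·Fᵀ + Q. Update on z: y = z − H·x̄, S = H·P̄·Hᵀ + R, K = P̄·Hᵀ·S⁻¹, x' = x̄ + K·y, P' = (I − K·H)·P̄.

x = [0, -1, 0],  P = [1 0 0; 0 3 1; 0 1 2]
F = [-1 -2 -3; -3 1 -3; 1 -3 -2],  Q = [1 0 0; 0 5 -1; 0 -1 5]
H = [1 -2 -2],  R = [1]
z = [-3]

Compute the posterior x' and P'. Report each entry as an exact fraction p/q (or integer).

x̄ = F·x = [2, -1, 3]
P̄ = F·P·Fᵀ + Q = [44 18 42; 18 29 6; 42 6 53]
y = z − H·x̄ = [-1]
S = H·P̄·Hᵀ + R = [181]
K = P̄·Hᵀ·S⁻¹ = [-76/181; -52/181; -76/181]
x' = x̄ + K·y = [438/181, -129/181, 619/181]
P' = (I − K·H)·P̄ = [2188/181 -694/181 1826/181; -694/181 2545/181 -2866/181; 1826/181 -2866/181 3817/181]

x' = [438/181, -129/181, 619/181]
P' = [2188/181 -694/181 1826/181; -694/181 2545/181 -2866/181; 1826/181 -2866/181 3817/181]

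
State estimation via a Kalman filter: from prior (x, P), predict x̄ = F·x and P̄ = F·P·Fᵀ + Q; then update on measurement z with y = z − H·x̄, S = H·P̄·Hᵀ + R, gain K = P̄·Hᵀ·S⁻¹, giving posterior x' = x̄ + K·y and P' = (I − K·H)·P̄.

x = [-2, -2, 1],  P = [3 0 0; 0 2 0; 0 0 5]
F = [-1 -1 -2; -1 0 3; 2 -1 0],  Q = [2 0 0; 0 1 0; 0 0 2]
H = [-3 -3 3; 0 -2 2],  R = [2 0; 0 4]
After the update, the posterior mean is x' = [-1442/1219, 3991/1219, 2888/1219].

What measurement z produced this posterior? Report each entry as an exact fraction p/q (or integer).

z = [1, -2]

x̄ = F·x = [2, 5, -2]
P̄ = F·P·Fᵀ + Q = [27 -27 -4; -27 49 -6; -4 -6 16]
S = H·P̄·Hᵀ + R = [524 324; 324 312]
K = P̄·Hᵀ·S⁻¹ = [-777/2438 3499/7314; 393/2438 -3803/7314; 210/1219 -277/7314]
x' − x̄ = [-3880/1219, -2104/1219, 5326/1219] = K·y
y = (KᵀK)⁻¹·Kᵀ·(x' − x̄) = [28, 12]
z = y + H·x̄ = [28, 12] + [-27, -14] = [1, -2]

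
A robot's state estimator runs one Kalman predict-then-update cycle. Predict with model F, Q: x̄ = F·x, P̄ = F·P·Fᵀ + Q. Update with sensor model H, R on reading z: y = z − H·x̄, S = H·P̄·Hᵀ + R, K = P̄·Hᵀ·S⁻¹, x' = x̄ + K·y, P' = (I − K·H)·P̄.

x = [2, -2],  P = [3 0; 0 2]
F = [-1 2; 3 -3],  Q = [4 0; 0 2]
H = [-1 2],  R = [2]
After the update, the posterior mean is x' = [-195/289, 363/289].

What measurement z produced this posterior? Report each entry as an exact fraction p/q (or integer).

x̄ = F·x = [-6, 12]
P̄ = F·P·Fᵀ + Q = [15 -21; -21 47]
S = H·P̄·Hᵀ + R = [289]
K = P̄·Hᵀ·S⁻¹ = [-57/289; 115/289]
x' − x̄ = [1539/289, -3105/289] = K·y
y = (KᵀK)⁻¹·Kᵀ·(x' − x̄) = [-27]
z = y + H·x̄ = [-27] + [30] = [3]

z = [3]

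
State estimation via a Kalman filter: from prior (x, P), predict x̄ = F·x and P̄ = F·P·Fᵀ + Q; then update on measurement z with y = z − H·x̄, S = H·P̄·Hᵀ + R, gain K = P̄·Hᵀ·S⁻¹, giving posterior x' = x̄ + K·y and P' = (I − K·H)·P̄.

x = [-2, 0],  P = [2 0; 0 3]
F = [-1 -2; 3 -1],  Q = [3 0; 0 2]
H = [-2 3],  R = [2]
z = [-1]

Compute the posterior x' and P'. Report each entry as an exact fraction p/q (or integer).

x' = [-160/277, -213/277]
P' = [3553/277 2346/277; 2346/277 1610/277]

x̄ = F·x = [2, -6]
P̄ = F·P·Fᵀ + Q = [17 0; 0 23]
y = z − H·x̄ = [21]
S = H·P̄·Hᵀ + R = [277]
K = P̄·Hᵀ·S⁻¹ = [-34/277; 69/277]
x' = x̄ + K·y = [-160/277, -213/277]
P' = (I − K·H)·P̄ = [3553/277 2346/277; 2346/277 1610/277]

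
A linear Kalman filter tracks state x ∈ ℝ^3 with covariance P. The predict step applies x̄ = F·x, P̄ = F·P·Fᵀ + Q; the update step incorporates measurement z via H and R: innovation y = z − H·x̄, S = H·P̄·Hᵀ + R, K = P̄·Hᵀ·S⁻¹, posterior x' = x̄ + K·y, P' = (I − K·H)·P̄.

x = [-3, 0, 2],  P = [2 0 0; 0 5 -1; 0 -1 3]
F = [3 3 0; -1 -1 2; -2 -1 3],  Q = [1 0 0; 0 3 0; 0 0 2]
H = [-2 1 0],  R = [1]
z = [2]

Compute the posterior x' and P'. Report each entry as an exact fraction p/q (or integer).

x̄ = F·x = [-9, 7, 12]
P̄ = F·P·Fᵀ + Q = [64 -27 -36; -27 26 32; -36 32 48]
y = z − H·x̄ = [-23]
S = H·P̄·Hᵀ + R = [391]
K = P̄·Hᵀ·S⁻¹ = [-155/391; 80/391; 104/391]
x' = x̄ + K·y = [2/17, 39/17, 100/17]
P' = (I − K·H)·P̄ = [999/391 1843/391 2044/391; 1843/391 3766/391 4192/391; 2044/391 4192/391 7952/391]

x' = [2/17, 39/17, 100/17]
P' = [999/391 1843/391 2044/391; 1843/391 3766/391 4192/391; 2044/391 4192/391 7952/391]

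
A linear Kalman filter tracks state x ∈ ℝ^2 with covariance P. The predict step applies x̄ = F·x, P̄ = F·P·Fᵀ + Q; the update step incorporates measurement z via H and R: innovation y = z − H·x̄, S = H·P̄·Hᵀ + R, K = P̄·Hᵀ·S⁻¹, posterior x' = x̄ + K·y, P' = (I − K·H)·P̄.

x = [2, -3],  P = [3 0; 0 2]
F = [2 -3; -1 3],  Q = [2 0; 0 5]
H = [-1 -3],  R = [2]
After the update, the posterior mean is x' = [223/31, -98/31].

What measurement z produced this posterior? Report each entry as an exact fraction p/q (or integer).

z = [2]

x̄ = F·x = [13, -11]
P̄ = F·P·Fᵀ + Q = [32 -24; -24 26]
S = H·P̄·Hᵀ + R = [124]
K = P̄·Hᵀ·S⁻¹ = [10/31; -27/62]
x' − x̄ = [-180/31, 243/31] = K·y
y = (KᵀK)⁻¹·Kᵀ·(x' − x̄) = [-18]
z = y + H·x̄ = [-18] + [20] = [2]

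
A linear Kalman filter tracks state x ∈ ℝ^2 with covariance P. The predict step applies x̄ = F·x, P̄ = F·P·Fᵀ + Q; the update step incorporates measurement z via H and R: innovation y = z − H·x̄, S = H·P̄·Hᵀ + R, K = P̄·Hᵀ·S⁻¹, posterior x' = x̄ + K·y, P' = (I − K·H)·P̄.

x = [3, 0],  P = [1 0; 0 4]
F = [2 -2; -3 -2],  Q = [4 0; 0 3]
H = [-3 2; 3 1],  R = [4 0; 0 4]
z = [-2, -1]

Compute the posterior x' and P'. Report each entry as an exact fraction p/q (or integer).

x' = [508/12099, -15923/12099]
P' = [2956/12099 1756/12099; 1756/12099 10408/12099]

x̄ = F·x = [6, -9]
P̄ = F·P·Fᵀ + Q = [24 10; 10 28]
y = z − H·x̄ = [34, -10]
S = H·P̄·Hᵀ + R = [212 -130; -130 308]
K = P̄·Hᵀ·S⁻¹ = [-1339/12099 2656/12099; 3887/12099 3919/12099]
x' = x̄ + K·y = [508/12099, -15923/12099]
P' = (I − K·H)·P̄ = [2956/12099 1756/12099; 1756/12099 10408/12099]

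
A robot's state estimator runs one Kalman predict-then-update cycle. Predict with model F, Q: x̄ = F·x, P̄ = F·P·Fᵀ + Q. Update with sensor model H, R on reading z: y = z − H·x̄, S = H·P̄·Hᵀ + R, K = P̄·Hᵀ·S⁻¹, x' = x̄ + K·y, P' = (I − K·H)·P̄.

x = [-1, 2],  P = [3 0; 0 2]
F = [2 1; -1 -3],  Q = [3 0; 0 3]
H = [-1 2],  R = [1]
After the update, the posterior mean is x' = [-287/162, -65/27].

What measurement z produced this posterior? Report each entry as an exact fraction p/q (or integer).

z = [-3]

x̄ = F·x = [0, -5]
P̄ = F·P·Fᵀ + Q = [17 -12; -12 24]
S = H·P̄·Hᵀ + R = [162]
K = P̄·Hᵀ·S⁻¹ = [-41/162; 10/27]
x' − x̄ = [-287/162, 70/27] = K·y
y = (KᵀK)⁻¹·Kᵀ·(x' − x̄) = [7]
z = y + H·x̄ = [7] + [-10] = [-3]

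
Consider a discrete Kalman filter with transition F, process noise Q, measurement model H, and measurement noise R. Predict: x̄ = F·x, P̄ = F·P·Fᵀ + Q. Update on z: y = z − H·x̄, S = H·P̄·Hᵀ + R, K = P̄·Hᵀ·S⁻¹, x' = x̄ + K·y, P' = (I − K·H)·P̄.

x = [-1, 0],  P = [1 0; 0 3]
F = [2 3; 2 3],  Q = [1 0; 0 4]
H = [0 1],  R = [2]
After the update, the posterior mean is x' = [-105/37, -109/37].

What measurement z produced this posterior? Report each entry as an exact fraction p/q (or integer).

x̄ = F·x = [-2, -2]
P̄ = F·P·Fᵀ + Q = [32 31; 31 35]
S = H·P̄·Hᵀ + R = [37]
K = P̄·Hᵀ·S⁻¹ = [31/37; 35/37]
x' − x̄ = [-31/37, -35/37] = K·y
y = (KᵀK)⁻¹·Kᵀ·(x' − x̄) = [-1]
z = y + H·x̄ = [-1] + [-2] = [-3]

z = [-3]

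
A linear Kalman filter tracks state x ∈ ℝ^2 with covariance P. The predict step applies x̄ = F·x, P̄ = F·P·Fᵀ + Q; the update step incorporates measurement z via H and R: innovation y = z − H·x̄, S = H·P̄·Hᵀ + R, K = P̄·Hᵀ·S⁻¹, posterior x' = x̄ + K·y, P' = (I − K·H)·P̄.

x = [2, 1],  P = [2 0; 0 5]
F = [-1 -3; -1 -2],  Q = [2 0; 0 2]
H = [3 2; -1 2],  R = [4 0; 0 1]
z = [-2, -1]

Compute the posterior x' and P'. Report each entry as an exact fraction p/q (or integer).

x' = [-2846/10721, -6900/10721]
P' = [3236/10721 432/10721; 432/10721 2072/10721]

x̄ = F·x = [-5, -4]
P̄ = F·P·Fᵀ + Q = [49 32; 32 24]
y = z − H·x̄ = [21, 2]
S = H·P̄·Hᵀ + R = [925 77; 77 18]
K = P̄·Hᵀ·S⁻¹ = [2643/10721 -2372/10721; 1360/10721 3712/10721]
x' = x̄ + K·y = [-2846/10721, -6900/10721]
P' = (I − K·H)·P̄ = [3236/10721 432/10721; 432/10721 2072/10721]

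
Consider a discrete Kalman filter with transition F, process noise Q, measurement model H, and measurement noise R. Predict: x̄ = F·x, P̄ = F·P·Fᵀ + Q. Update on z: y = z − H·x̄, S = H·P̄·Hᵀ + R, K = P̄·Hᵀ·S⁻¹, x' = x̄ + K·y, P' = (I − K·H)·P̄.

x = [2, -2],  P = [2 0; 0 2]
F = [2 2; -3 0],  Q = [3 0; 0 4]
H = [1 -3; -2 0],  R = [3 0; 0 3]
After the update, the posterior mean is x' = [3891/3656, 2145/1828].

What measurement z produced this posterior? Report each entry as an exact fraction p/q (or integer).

z = [-3, -3]

x̄ = F·x = [0, -6]
P̄ = F·P·Fᵀ + Q = [19 -12; -12 22]
S = H·P̄·Hᵀ + R = [292 -110; -110 79]
K = P̄·Hᵀ·S⁻¹ = [55/3656 -841/1828; -587/1828 -131/914]
x' − x̄ = [3891/3656, 13113/1828] = K·y
y = (KᵀK)⁻¹·Kᵀ·(x' − x̄) = [-21, -3]
z = y + H·x̄ = [-21, -3] + [18, 0] = [-3, -3]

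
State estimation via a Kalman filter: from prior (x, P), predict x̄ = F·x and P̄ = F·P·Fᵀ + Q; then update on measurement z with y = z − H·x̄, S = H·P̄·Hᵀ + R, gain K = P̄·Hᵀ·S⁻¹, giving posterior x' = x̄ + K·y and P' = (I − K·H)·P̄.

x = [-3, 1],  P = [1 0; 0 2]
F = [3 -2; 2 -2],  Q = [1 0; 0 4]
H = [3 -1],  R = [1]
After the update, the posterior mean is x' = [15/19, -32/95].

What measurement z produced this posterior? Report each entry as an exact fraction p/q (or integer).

x̄ = F·x = [-11, -8]
P̄ = F·P·Fᵀ + Q = [18 14; 14 16]
S = H·P̄·Hᵀ + R = [95]
K = P̄·Hᵀ·S⁻¹ = [8/19; 26/95]
x' − x̄ = [224/19, 728/95] = K·y
y = (KᵀK)⁻¹·Kᵀ·(x' − x̄) = [28]
z = y + H·x̄ = [28] + [-25] = [3]

z = [3]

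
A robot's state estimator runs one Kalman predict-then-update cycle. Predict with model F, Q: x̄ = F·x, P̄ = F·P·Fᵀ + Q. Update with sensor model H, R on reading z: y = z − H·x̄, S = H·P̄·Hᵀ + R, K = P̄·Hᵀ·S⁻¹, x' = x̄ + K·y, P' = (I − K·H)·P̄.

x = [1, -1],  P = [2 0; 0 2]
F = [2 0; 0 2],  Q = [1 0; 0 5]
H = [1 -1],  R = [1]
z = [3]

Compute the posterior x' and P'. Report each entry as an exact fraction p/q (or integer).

x' = [37/23, -33/23]
P' = [126/23 117/23; 117/23 130/23]

x̄ = F·x = [2, -2]
P̄ = F·P·Fᵀ + Q = [9 0; 0 13]
y = z − H·x̄ = [-1]
S = H·P̄·Hᵀ + R = [23]
K = P̄·Hᵀ·S⁻¹ = [9/23; -13/23]
x' = x̄ + K·y = [37/23, -33/23]
P' = (I − K·H)·P̄ = [126/23 117/23; 117/23 130/23]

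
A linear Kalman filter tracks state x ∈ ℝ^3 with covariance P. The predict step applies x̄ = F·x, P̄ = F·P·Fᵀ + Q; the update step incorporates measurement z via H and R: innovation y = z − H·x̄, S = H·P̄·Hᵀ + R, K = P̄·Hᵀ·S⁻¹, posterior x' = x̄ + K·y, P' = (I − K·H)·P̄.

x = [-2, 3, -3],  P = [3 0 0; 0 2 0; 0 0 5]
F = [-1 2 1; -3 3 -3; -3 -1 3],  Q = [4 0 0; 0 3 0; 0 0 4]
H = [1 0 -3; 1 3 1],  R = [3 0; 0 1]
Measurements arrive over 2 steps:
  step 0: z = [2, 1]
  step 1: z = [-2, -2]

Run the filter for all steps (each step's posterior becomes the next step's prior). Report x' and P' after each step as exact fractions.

step 0: x' = [46408/26237, -50097/262370, -15017/131185], P' = [358179/26237 -318357/52474 121071/26237; -318357/52474 1492383/524740 -567057/262370; 121071/26237 -567057/262370 248093/131185]
step 1: x' = [-28783300276/38164479307, -38052106703/76328958614, 10227882215/38164479307], P' = [153982449072/38164479307 -67062481305/38164479307 50432752632/38164479307; -67062481305/38164479307 69564845295/76328958614 -26026549941/38164479307; 50432752632/38164479307 -26026549941/38164479307 28790915939/38164479307]

step 0: x̄ = F·x = [5, 24, -6]
step 0: P̄ = F·P·Fᵀ + Q = [20 6 20; 6 93 -24; 20 -24 78]
step 0: y = z − H·x̄ = [-21, -70]
step 0: S = H·P̄·Hᵀ + R = [605 -20; -20 868]
step 0: K = P̄·Hᵀ·S⁻¹ = [-1678/26237 3429/52474; 18231/131185 31893/104948; -46308/131185 1145/52474]
step 0: x' = x̄ + K·y = [46408/26237, -50097/262370, -15017/131185]
step 0: P' = (I − K·H)·P̄ = [358179/26237 -318357/52474 121071/26237; -318357/52474 1492383/524740 -567057/262370; 121071/26237 -567057/262370 248093/131185]
step 1: x̄ = F·x = [-297154/131185, -1452429/262370, -286449/52474]
step 1: P̄ = F·P·Fᵀ + Q = [4894857/131185 29761197/262370 1720185/52474; 29761197/262370 209713107/524740 11311155/104948; 1720185/52474 11311155/104948 4222523/104948]
step 1: y = z − H·x̄ = [-4227167/262370, 585910/26237]
step 1: S = H·P̄·Hᵀ + R = [107956083/524740 -40859691/52474; -40859691/52474 132975373/26237]
step 1: K = P̄·Hᵀ·S⁻¹ = [894730392/38164479307 3227757789/38164479307; 3672389506/38164479307 22516473393/76328958614; -11979998395/38164479307 1144018748/38164479307]
step 1: x' = x̄ + K·y = [-28783300276/38164479307, -38052106703/76328958614, 10227882215/38164479307]
step 1: P' = (I − K·H)·P̄ = [153982449072/38164479307 -67062481305/38164479307 50432752632/38164479307; -67062481305/38164479307 69564845295/76328958614 -26026549941/38164479307; 50432752632/38164479307 -26026549941/38164479307 28790915939/38164479307]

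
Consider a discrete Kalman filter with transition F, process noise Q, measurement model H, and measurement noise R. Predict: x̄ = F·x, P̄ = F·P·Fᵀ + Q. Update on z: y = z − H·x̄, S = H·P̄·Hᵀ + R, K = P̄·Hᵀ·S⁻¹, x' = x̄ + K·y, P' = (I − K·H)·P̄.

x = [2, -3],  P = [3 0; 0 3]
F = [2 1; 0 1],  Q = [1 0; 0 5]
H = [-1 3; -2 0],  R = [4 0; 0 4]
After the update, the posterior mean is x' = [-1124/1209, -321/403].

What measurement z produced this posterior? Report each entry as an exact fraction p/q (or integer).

z = [-1, 2]

x̄ = F·x = [1, -3]
P̄ = F·P·Fᵀ + Q = [16 3; 3 8]
S = H·P̄·Hᵀ + R = [74 14; 14 68]
K = P̄·Hᵀ·S⁻¹ = [-7/1209 -1135/2418; 126/403 -123/806]
x' − x̄ = [-2333/1209, 888/403] = K·y
y = (KᵀK)⁻¹·Kᵀ·(x' − x̄) = [9, 4]
z = y + H·x̄ = [9, 4] + [-10, -2] = [-1, 2]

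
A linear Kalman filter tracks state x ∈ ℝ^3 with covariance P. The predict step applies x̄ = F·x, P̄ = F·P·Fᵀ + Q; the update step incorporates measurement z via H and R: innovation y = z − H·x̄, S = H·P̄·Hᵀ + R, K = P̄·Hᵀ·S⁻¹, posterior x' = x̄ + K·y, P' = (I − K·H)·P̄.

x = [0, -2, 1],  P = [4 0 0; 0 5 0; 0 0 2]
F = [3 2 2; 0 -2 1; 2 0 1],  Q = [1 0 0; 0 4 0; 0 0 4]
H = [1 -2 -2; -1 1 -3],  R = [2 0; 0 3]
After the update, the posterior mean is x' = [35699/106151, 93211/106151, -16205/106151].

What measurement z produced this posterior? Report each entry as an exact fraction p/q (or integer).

x̄ = F·x = [-2, 5, 1]
P̄ = F·P·Fᵀ + Q = [65 -16 28; -16 26 2; 28 2 22]
S = H·P̄·Hᵀ + R = [227 -53; -53 480]
K = P̄·Hᵀ·S⁻¹ = [10935/106151 -35282/106151; -32652/106151 4356/106151; -14476/106151 -21944/106151]
x' − x̄ = [248001/106151, -437544/106151, -122356/106151] = K·y
y = (KᵀK)⁻¹·Kᵀ·(x' − x̄) = [13, -3]
z = y + H·x̄ = [13, -3] + [-14, 4] = [-1, 1]

z = [-1, 1]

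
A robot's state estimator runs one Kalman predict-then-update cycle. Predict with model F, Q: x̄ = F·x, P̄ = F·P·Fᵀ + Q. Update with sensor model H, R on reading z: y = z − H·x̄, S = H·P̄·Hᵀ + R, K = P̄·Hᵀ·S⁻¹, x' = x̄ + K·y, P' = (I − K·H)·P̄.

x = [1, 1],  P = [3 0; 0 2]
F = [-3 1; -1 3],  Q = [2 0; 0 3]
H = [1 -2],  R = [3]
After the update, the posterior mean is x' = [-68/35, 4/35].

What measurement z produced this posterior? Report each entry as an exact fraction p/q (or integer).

x̄ = F·x = [-2, 2]
P̄ = F·P·Fᵀ + Q = [31 15; 15 24]
S = H·P̄·Hᵀ + R = [70]
K = P̄·Hᵀ·S⁻¹ = [1/70; -33/70]
x' − x̄ = [2/35, -66/35] = K·y
y = (KᵀK)⁻¹·Kᵀ·(x' − x̄) = [4]
z = y + H·x̄ = [4] + [-6] = [-2]

z = [-2]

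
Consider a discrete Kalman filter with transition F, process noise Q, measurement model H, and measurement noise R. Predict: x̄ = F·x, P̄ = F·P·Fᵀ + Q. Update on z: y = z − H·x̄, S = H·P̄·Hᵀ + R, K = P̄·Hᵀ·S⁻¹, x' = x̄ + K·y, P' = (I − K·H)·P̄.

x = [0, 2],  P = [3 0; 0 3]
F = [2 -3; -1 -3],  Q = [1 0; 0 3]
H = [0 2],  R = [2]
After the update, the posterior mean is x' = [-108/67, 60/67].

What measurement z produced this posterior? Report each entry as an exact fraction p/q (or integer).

x̄ = F·x = [-6, -6]
P̄ = F·P·Fᵀ + Q = [40 21; 21 33]
S = H·P̄·Hᵀ + R = [134]
K = P̄·Hᵀ·S⁻¹ = [21/67; 33/67]
x' − x̄ = [294/67, 462/67] = K·y
y = (KᵀK)⁻¹·Kᵀ·(x' − x̄) = [14]
z = y + H·x̄ = [14] + [-12] = [2]

z = [2]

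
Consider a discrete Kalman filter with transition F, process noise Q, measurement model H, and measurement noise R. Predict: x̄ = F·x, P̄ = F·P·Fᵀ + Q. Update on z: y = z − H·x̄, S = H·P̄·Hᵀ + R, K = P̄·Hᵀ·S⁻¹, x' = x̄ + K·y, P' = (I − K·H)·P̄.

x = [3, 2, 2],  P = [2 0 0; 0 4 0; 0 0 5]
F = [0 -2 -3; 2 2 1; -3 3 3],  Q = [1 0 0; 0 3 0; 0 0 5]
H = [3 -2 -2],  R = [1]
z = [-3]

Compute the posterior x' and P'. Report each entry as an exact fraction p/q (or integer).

x̄ = F·x = [-10, 12, 3]
P̄ = F·P·Fᵀ + Q = [62 -31 -69; -31 32 27; -69 27 104]
y = z − H·x̄ = [57]
S = H·P̄·Hᵀ + R = [2519]
K = P̄·Hᵀ·S⁻¹ = [386/2519; -211/2519; -469/2519]
x' = x̄ + K·y = [-3188/2519, 18201/2519, -19176/2519]
P' = (I − K·H)·P̄ = [7182/2519 3357/2519 7223/2519; 3357/2519 36087/2519 -30946/2519; 7223/2519 -30946/2519 42015/2519]

x' = [-3188/2519, 18201/2519, -19176/2519]
P' = [7182/2519 3357/2519 7223/2519; 3357/2519 36087/2519 -30946/2519; 7223/2519 -30946/2519 42015/2519]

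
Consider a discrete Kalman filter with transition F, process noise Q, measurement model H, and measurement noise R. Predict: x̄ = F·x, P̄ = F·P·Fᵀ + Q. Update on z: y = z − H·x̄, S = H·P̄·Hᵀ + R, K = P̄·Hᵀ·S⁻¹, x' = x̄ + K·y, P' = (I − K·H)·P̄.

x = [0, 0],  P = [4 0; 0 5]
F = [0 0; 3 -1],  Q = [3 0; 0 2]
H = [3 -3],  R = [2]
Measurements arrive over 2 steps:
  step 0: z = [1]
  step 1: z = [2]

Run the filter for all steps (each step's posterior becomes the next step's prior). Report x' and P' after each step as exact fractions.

step 0: x' = [9/416, -129/416], P' = [1167/416 1161/416; 1161/416 1247/416]
step 1: x' = [225/1204, -561/1204], P' = [741/301 729/301; 729/301 783/301]

step 0: x̄ = F·x = [0, 0]
step 0: P̄ = F·P·Fᵀ + Q = [3 0; 0 43]
step 0: y = z − H·x̄ = [1]
step 0: S = H·P̄·Hᵀ + R = [416]
step 0: K = P̄·Hᵀ·S⁻¹ = [9/416; -129/416]
step 0: x' = x̄ + K·y = [9/416, -129/416]
step 0: P' = (I − K·H)·P̄ = [1167/416 1161/416; 1161/416 1247/416]
step 1: x̄ = F·x = [0, 3/8]
step 1: P̄ = F·P·Fᵀ + Q = [3 0; 0 27/2]
step 1: y = z − H·x̄ = [25/8]
step 1: S = H·P̄·Hᵀ + R = [301/2]
step 1: K = P̄·Hᵀ·S⁻¹ = [18/301; -81/301]
step 1: x' = x̄ + K·y = [225/1204, -561/1204]
step 1: P' = (I − K·H)·P̄ = [741/301 729/301; 729/301 783/301]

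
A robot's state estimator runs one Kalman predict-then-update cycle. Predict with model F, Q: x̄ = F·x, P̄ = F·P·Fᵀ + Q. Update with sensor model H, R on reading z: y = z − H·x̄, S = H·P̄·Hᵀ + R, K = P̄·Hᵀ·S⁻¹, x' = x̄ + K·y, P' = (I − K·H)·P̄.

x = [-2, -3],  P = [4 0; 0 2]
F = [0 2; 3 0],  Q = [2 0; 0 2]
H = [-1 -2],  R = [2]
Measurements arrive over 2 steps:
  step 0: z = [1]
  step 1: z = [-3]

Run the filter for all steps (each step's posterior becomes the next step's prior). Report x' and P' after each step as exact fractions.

step 0: x' = [-407/82, 77/41], P' = [385/41 -190/41; -190/41 114/41]
step 1: x' = [-431/366, 361/183], P' = [15115/2562 -7993/2562; -7993/2562 5485/2562]

step 0: x̄ = F·x = [-6, -6]
step 0: P̄ = F·P·Fᵀ + Q = [10 0; 0 38]
step 0: y = z − H·x̄ = [-17]
step 0: S = H·P̄·Hᵀ + R = [164]
step 0: K = P̄·Hᵀ·S⁻¹ = [-5/82; -19/41]
step 0: x' = x̄ + K·y = [-407/82, 77/41]
step 0: P' = (I − K·H)·P̄ = [385/41 -190/41; -190/41 114/41]
step 1: x̄ = F·x = [154/41, -1221/82]
step 1: P̄ = F·P·Fᵀ + Q = [538/41 -1140/41; -1140/41 3547/41]
step 1: y = z − H·x̄ = [-1190/41]
step 1: S = H·P̄·Hᵀ + R = [10248/41]
step 1: K = P̄·Hᵀ·S⁻¹ = [871/5124; -2977/5124]
step 1: x' = x̄ + K·y = [-431/366, 361/183]
step 1: P' = (I − K·H)·P̄ = [15115/2562 -7993/2562; -7993/2562 5485/2562]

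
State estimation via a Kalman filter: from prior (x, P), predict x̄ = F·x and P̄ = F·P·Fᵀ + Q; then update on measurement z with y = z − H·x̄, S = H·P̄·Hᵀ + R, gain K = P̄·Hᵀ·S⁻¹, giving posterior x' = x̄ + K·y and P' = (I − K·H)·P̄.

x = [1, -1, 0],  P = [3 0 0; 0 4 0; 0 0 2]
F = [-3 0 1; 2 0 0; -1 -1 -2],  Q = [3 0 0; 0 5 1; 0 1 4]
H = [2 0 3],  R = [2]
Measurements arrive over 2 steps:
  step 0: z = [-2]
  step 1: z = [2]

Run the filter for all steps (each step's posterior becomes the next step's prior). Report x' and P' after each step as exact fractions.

step 0: x' = [-767/361, 518/361, 268/361], P' = [5311/361 -2469/361 -3488/361; -2469/361 3536/361 1612/361; -3488/361 1612/361 2370/361]
step 1: x' = [254909/172211, -221699/172211, -52762/172211], P' = [7522776/172211 -4387268/172211 -4949476/172211; -4387268/172211 3563330/172211 2890314/172211; -4949476/172211 2890314/172211 3293954/172211]

step 0: x̄ = F·x = [-3, 2, 0]
step 0: P̄ = F·P·Fᵀ + Q = [32 -18 5; -18 17 -5; 5 -5 19]
step 0: y = z − H·x̄ = [4]
step 0: S = H·P̄·Hᵀ + R = [361]
step 0: K = P̄·Hᵀ·S⁻¹ = [79/361; -51/361; 67/361]
step 0: x' = x̄ + K·y = [-767/361, 518/361, 268/361]
step 0: P' = (I − K·H)·P̄ = [5311/361 -2469/361 -3488/361; -2469/361 3536/361 1612/361; -3488/361 1612/361 2370/361]
step 1: x̄ = F·x = [2569/361, -1534/361, -287/361]
step 1: P̄ = F·P·Fᵀ + Q = [72180/361 -38842/361 -15266/361; -38842/361 23049/361 8629/361; -15266/361 8629/361 7329/361]
step 1: y = z − H·x̄ = [-3555/361]
step 1: S = H·P̄·Hᵀ + R = [172211/361]
step 1: K = P̄·Hᵀ·S⁻¹ = [98562/172211; -51797/172211; -8545/172211]
step 1: x' = x̄ + K·y = [254909/172211, -221699/172211, -52762/172211]
step 1: P' = (I − K·H)·P̄ = [7522776/172211 -4387268/172211 -4949476/172211; -4387268/172211 3563330/172211 2890314/172211; -4949476/172211 2890314/172211 3293954/172211]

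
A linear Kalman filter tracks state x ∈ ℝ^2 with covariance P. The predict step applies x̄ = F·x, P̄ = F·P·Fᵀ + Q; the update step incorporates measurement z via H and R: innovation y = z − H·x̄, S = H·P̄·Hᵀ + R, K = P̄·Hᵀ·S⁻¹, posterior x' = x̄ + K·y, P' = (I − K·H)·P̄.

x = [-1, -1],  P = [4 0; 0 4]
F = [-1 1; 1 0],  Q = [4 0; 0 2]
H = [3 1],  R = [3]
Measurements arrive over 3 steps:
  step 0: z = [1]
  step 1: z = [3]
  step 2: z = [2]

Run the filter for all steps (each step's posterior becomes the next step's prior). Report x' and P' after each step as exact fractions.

step 0: x' = [64/93, -35/31], P' = [92/93 -60/31; -60/31 174/31]
step 1: x' = [69/83, 180/581], P' = [1038/1577 -1500/1577; -1500/1577 29886/11039]
step 2: x' = [333153/876637, 663299/876637], P' = [550288/876637 -783390/876637; -783390/876637 2278308/876637]

step 0: x̄ = F·x = [0, -1]
step 0: P̄ = F·P·Fᵀ + Q = [12 -4; -4 6]
step 0: y = z − H·x̄ = [2]
step 0: S = H·P̄·Hᵀ + R = [93]
step 0: K = P̄·Hᵀ·S⁻¹ = [32/93; -2/31]
step 0: x' = x̄ + K·y = [64/93, -35/31]
step 0: P' = (I − K·H)·P̄ = [92/93 -60/31; -60/31 174/31]
step 1: x̄ = F·x = [-169/93, 64/93]
step 1: P̄ = F·P·Fᵀ + Q = [1346/93 -272/93; -272/93 278/93]
step 1: y = z − H·x̄ = [722/93]
step 1: S = H·P̄·Hᵀ + R = [11039/93]
step 1: K = P̄·Hᵀ·S⁻¹ = [538/1577; -538/11039]
step 1: x' = x̄ + K·y = [69/83, 180/581]
step 1: P' = (I − K·H)·P̄ = [1038/1577 -1500/1577; -1500/1577 29886/11039]
step 2: x̄ = F·x = [-303/581, 69/83]
step 2: P̄ = F·P·Fᵀ + Q = [102308/11039 -2538/1577; -2538/1577 4192/1577]
step 2: y = z − H·x̄ = [1588/581]
step 2: S = H·P̄·Hᵀ + R = [876637/11039]
step 2: K = P̄·Hᵀ·S⁻¹ = [289158/876637; -23954/876637]
step 2: x' = x̄ + K·y = [333153/876637, 663299/876637]
step 2: P' = (I − K·H)·P̄ = [550288/876637 -783390/876637; -783390/876637 2278308/876637]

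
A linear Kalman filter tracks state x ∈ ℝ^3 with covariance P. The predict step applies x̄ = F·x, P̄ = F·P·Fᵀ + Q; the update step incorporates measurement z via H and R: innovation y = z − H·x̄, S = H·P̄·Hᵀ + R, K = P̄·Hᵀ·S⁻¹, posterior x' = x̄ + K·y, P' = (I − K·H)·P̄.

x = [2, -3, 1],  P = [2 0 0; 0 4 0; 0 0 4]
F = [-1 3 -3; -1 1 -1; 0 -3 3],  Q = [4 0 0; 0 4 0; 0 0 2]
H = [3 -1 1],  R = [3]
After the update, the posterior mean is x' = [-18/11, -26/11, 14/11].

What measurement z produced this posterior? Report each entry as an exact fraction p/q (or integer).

x̄ = F·x = [-14, -6, 12]
P̄ = F·P·Fᵀ + Q = [78 26 -72; 26 14 -24; -72 -24 74]
S = H·P̄·Hᵀ + R = [253]
K = P̄·Hᵀ·S⁻¹ = [136/253; 40/253; -118/253]
x' − x̄ = [136/11, 40/11, -118/11] = K·y
y = (KᵀK)⁻¹·Kᵀ·(x' − x̄) = [23]
z = y + H·x̄ = [23] + [-24] = [-1]

z = [-1]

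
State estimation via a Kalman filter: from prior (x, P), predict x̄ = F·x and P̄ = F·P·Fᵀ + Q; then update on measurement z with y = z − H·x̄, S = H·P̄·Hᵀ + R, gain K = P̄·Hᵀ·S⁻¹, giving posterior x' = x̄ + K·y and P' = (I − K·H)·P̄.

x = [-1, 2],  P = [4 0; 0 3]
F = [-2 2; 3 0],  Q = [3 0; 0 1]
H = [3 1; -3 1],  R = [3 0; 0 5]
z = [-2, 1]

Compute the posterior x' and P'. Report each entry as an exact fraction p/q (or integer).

x' = [-10335/22811, -6874/22811]
P' = [5033/22811 -3786/22811; -3786/22811 41667/22811]

x̄ = F·x = [6, -3]
P̄ = F·P·Fᵀ + Q = [31 -24; -24 37]
y = z − H·x̄ = [-17, 22]
S = H·P̄·Hᵀ + R = [175 -242; -242 465]
K = P̄·Hᵀ·S⁻¹ = [3771/22811 -3777/22811; 10103/22811 10605/22811]
x' = x̄ + K·y = [-10335/22811, -6874/22811]
P' = (I − K·H)·P̄ = [5033/22811 -3786/22811; -3786/22811 41667/22811]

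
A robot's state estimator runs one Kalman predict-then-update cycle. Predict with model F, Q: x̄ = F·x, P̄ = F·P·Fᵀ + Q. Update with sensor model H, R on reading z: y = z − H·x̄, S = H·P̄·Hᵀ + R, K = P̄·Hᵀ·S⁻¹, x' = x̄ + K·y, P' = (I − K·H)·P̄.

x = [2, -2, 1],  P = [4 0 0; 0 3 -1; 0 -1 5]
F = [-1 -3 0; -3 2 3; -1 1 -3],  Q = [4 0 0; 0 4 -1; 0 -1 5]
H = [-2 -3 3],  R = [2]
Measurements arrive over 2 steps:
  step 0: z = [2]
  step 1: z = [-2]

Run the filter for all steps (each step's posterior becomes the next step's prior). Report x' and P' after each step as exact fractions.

step 0: x' = [3651/1064, -163/19, -1497/266], P' = [59839/2128 -306/19 1385/532; -306/19 607/19 401/19; 1385/532 401/19 3050/133]
step 1: x' = [7701113/3102664, -13751813/3102664, -10648935/3102664], P' = [94325675/6205328 3090981/6205328 66755671/6205328; 3090981/6205328 923824387/6205328 924313121/6205328; 66755671/6205328 924313121/6205328 969144075/6205328]

step 0: x̄ = F·x = [4, -7, -7]
step 0: P̄ = F·P·Fᵀ + Q = [35 3 -14; 3 85 -25; -14 -25 63]
step 0: y = z − H·x̄ = [10]
step 0: S = H·P̄·Hᵀ + R = [2128]
step 0: K = P̄·Hᵀ·S⁻¹ = [-121/2128; -3/19; 73/532]
step 0: x' = x̄ + K·y = [3651/1064, -163/19, -1497/266]
step 0: P' = (I − K·H)·P̄ = [59839/2128 -306/19 1385/532; -306/19 607/19 401/19; 1385/532 401/19 3050/133]
step 1: x̄ = F·x = [23733/1064, -6739/152, 5185/1064]
step 1: P̄ = F·P·Fᵀ + Q = [474575/2128 -127017/304 208171/2128; -127017/304 301241/304 -7997/304; 208171/2128 -7997/304 409975/2128]
step 1: y = z − H·x̄ = [-13967/133]
step 1: S = H·P̄·Hᵀ + R = [775666/133]
step 1: K = P̄·Hᵀ·S⁻¹ = [73210/387833; -294735/775666; 61345/775666]
step 1: x' = x̄ + K·y = [7701113/3102664, -13751813/3102664, -10648935/3102664]
step 1: P' = (I − K·H)·P̄ = [94325675/6205328 3090981/6205328 66755671/6205328; 3090981/6205328 923824387/6205328 924313121/6205328; 66755671/6205328 924313121/6205328 969144075/6205328]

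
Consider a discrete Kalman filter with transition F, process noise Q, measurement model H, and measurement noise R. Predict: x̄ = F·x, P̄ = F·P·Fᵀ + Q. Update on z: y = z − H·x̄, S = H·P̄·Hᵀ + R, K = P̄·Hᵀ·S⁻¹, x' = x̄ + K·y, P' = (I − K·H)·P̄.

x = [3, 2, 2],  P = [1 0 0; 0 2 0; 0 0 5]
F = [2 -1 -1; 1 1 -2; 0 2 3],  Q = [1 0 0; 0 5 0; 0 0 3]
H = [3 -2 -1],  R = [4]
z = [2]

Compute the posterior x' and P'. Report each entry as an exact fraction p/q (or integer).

x̄ = F·x = [2, 1, 10]
P̄ = F·P·Fᵀ + Q = [12 10 -19; 10 28 -26; -19 -26 56]
y = z − H·x̄ = [8]
S = H·P̄·Hᵀ + R = [170]
K = P̄·Hᵀ·S⁻¹ = [7/34; 0; -61/170]
x' = x̄ + K·y = [62/17, 1, 606/85]
P' = (I − K·H)·P̄ = [163/34 10 -219/34; 10 28 -26; -219/34 -26 5799/170]

x' = [62/17, 1, 606/85]
P' = [163/34 10 -219/34; 10 28 -26; -219/34 -26 5799/170]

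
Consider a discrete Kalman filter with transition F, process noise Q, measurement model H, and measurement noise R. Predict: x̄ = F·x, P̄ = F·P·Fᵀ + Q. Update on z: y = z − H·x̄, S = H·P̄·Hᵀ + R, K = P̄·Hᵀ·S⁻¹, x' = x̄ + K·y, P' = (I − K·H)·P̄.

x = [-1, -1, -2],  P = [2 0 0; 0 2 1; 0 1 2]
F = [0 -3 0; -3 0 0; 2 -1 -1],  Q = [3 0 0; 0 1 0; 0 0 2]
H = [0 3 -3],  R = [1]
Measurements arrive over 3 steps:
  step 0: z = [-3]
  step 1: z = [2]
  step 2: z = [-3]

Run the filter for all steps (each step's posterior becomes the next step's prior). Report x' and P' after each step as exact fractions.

step 0: x̄ = F·x = [3, 3, 1]
step 0: P̄ = F·P·Fᵀ + Q = [21 0 9; 0 19 -12; 9 -12 16]
step 0: y = z − H·x̄ = [-9]
step 0: S = H·P̄·Hᵀ + R = [532]
step 0: K = P̄·Hᵀ·S⁻¹ = [-27/532; 93/532; -3/19]
step 0: x' = x̄ + K·y = [1839/532, 759/532, 46/19]
step 0: P' = (I − K·H)·P̄ = [10443/532 2511/532 90/19; 2511/532 1459/532 51/19; 90/19 51/19 52/19]
step 1: x̄ = F·x = [-2277/532, -5517/532, 233/76]
step 1: P̄ = F·P·Fᵀ + Q = [14727/532 22599/532 -915/76; 22599/532 94519/532 -6795/76; -915/76 -6795/76 4069/76]
step 1: y = z − H·x̄ = [5627/133]
step 1: S = H·P̄·Hᵀ + R = [490930/133]
step 1: K = P̄·Hᵀ·S⁻¹ = [21753/490930; 106563/490930; -28518/245465]
step 1: x' = x̄ + K·y = [-2361771/981860, -1165191/981860, -1816013/981860]
step 1: P' = (I − K·H)·P̄ = [20064489/981860 6850629/981860 6836127/981860; 6850629/981860 3682409/981860 3611367/981860; 6836127/981860 3611367/981860 3649391/981860]
step 2: x̄ = F·x = [3495573/981860, 7085313/981860, -871169/490930]
step 2: P̄ = F·P·Fᵀ + Q = [36087261/981860 61655661/981860 -9611223/490930; 61655661/981860 181562261/981860 -39663333/490930; -9611223/490930 -39663333/490930 21014593/490930]
step 2: y = z − H·x̄ = [-29428533/981860]
step 2: S = H·P̄·Hᵀ + R = [3441184871/981860]
step 2: K = P̄·Hᵀ·S⁻¹ = [242634321/3441184871; 782666781/3441184871; -364067556/3441184871]
step 2: x' = x̄ + K·y = [9957714543/6882369742, 2748124395/6882369742, 9610875115/6882369742]
step 2: P' = (I − K·H)·P̄ = [133036324653/6882369742 45356170671/6882369742 45194414457/6882369742; 45356170671/6882369742 24895638109/6882369742 24373860255/6882369742; 45194414457/6882369742 24373860255/6882369742 24616571959/6882369742]

step 0: x' = [1839/532, 759/532, 46/19], P' = [10443/532 2511/532 90/19; 2511/532 1459/532 51/19; 90/19 51/19 52/19]
step 1: x' = [-2361771/981860, -1165191/981860, -1816013/981860], P' = [20064489/981860 6850629/981860 6836127/981860; 6850629/981860 3682409/981860 3611367/981860; 6836127/981860 3611367/981860 3649391/981860]
step 2: x' = [9957714543/6882369742, 2748124395/6882369742, 9610875115/6882369742], P' = [133036324653/6882369742 45356170671/6882369742 45194414457/6882369742; 45356170671/6882369742 24895638109/6882369742 24373860255/6882369742; 45194414457/6882369742 24373860255/6882369742 24616571959/6882369742]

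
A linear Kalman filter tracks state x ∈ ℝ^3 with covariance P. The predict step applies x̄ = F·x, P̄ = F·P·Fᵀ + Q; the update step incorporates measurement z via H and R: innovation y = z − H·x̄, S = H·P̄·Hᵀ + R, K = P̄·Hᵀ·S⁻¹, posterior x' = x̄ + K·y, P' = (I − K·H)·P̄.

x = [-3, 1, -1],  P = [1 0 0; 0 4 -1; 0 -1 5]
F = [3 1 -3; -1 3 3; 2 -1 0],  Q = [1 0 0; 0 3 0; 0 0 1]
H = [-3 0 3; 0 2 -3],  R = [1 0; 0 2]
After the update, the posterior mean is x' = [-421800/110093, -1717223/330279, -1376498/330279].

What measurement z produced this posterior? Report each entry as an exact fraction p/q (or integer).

x̄ = F·x = [-5, 3, -7]
P̄ = F·P·Fᵀ + Q = [65 -30 -1; -30 67 -11; -1 -11 9]
S = H·P̄·Hᵀ + R = [685 24; 24 483]
K = P̄·Hᵀ·S⁻¹ = [-31422/110093 -11431/110093; 7841/110093 113027/330279; 5222/110093 -34285/330279]
x' − x̄ = [128665/110093, -2708060/330279, 935455/330279] = K·y
y = (KᵀK)⁻¹·Kᵀ·(x' − x̄) = [5, -25]
z = y + H·x̄ = [5, -25] + [-6, 27] = [-1, 2]

z = [-1, 2]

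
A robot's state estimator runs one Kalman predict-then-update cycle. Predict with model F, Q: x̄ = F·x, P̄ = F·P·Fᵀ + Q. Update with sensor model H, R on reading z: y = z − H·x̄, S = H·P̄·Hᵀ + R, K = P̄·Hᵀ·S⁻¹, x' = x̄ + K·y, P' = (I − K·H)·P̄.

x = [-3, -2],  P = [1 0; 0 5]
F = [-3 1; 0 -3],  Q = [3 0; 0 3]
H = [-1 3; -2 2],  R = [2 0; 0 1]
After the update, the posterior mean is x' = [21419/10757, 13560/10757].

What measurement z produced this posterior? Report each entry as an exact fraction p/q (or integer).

x̄ = F·x = [7, 6]
P̄ = F·P·Fᵀ + Q = [17 -15; -15 48]
S = H·P̄·Hᵀ + R = [541 442; 442 381]
K = P̄·Hᵀ·S⁻¹ = [4666/10757 -7220/10757; 4887/10757 -2112/10757]
x' − x̄ = [-53880/10757, -50982/10757] = K·y
y = (KᵀK)⁻¹·Kᵀ·(x' − x̄) = [-10, 1]
z = y + H·x̄ = [-10, 1] + [11, -2] = [1, -1]

z = [1, -1]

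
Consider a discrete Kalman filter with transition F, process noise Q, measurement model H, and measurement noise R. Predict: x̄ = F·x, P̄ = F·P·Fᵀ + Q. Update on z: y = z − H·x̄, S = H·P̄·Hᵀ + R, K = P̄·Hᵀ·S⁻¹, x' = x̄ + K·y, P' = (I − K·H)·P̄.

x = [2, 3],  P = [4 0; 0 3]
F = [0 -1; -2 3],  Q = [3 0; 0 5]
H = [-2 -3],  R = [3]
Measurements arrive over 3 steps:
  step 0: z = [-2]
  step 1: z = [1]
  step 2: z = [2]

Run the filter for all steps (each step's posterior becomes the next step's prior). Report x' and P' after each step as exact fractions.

step 0: x̄ = F·x = [-3, 5]
step 0: P̄ = F·P·Fᵀ + Q = [6 -9; -9 48]
step 0: y = z − H·x̄ = [7]
step 0: S = H·P̄·Hᵀ + R = [351]
step 0: K = P̄·Hᵀ·S⁻¹ = [5/117; -14/39]
step 0: x' = x̄ + K·y = [-316/117, 97/39]
step 0: P' = (I − K·H)·P̄ = [209/39 -47/13; -47/13 36/13]
step 1: x̄ = F·x = [-97/39, 1505/117]
step 1: P̄ = F·P·Fᵀ + Q = [75/13 -202/13; -202/13 3695/39]
step 1: y = z − H·x̄ = [450/13]
step 1: S = H·P̄·Hᵀ + R = [9000/13]
step 1: K = P̄·Hᵀ·S⁻¹ = [19/375; -1097/3000]
step 1: x' = x̄ + K·y = [-11/15, 37/180]
step 1: P' = (I − K·H)·P̄ = [499/125 -339/125; -339/125 6521/3000]
step 2: x̄ = F·x = [-37/180, 25/12]
step 2: P̄ = F·P·Fᵀ + Q = [15521/3000 -2389/200; -2389/200 2923/40]
step 2: y = z − H·x̄ = [1411/180]
step 2: S = H·P̄·Hᵀ + R = [1614089/3000]
step 2: K = P̄·Hᵀ·S⁻¹ = [76463/1614089; -586005/1614089]
step 2: x' = x̄ + K·y = [267600/1614089, -3692828/4842267]
step 2: P' = (I − K·H)·P̄ = [6401895/1614089 -4344393/1614089; -4344393/1614089 3482267/1614089]

step 0: x' = [-316/117, 97/39], P' = [209/39 -47/13; -47/13 36/13]
step 1: x' = [-11/15, 37/180], P' = [499/125 -339/125; -339/125 6521/3000]
step 2: x' = [267600/1614089, -3692828/4842267], P' = [6401895/1614089 -4344393/1614089; -4344393/1614089 3482267/1614089]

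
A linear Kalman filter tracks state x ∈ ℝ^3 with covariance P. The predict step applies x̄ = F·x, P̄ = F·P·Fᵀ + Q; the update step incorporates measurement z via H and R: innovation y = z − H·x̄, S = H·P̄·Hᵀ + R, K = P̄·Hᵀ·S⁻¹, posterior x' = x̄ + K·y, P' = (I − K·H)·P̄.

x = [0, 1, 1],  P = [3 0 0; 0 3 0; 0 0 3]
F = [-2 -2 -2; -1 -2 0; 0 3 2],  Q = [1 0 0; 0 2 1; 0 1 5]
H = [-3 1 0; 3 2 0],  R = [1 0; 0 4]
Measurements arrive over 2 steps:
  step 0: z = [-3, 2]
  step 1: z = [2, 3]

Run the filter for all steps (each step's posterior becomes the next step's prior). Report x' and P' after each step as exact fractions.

step 0: x̄ = F·x = [-4, -2, 5]
step 0: P̄ = F·P·Fᵀ + Q = [37 18 -30; 18 17 -17; -30 -17 44]
step 0: y = z − H·x̄ = [-13, 18]
step 0: S = H·P̄·Hᵀ + R = [243 -353; -353 621]
step 0: K = P̄·Hᵀ·S⁻¹ = [-2931/13147 1446/13147; 8087/26294 8323/26294; 1561/26294 -4363/26294]
step 0: x' = x̄ + K·y = [11543/13147, -7905/26294, 32643/26294]
step 0: P' = (I − K·H)·P̄ = [1294/13147 951/13147 -1143/13147; 951/13147 13793/26294 -5297/26294; -1143/13147 -5297/26294 501971/26294]
step 1: x̄ = F·x = [-47824/13147, -3638/13147, 41571/26294]
step 1: P̄ = F·P·Fᵀ + Q = [1027127/13147 23000/13147 -1019970/13147; 23000/13147 58978/13147 -18205/13147; -1019970/13147 -18205/13147 2199927/26294]
step 1: y = z − H·x̄ = [-113540/13147, 190189/13147]
step 1: S = H·P̄·Hᵀ + R = [9178268/13147 -9195187/13147; -9195187/13147 9808643/13147]
step 1: K = P̄·Hᵀ·S⁻¹ = [-94448488/416436465 44234863/416436465; 123282358/416436465 123509402/416436465; 20746285/83287293 -6842755/83287293]
step 1: x' = x̄ + K·y = [-19750813/138812155, 202268068/138812155, -97653807/55524862]
step 1: P' = (I − K·H)·P̄ = [40648492/416436465 27496988/416436465 -7651510/83287293; 27496988/416436465 205773322/416436465 -2208245/83287293; -7651510/83287293 -2208245/83287293 1113796963/166574586]

step 0: x' = [11543/13147, -7905/26294, 32643/26294], P' = [1294/13147 951/13147 -1143/13147; 951/13147 13793/26294 -5297/26294; -1143/13147 -5297/26294 501971/26294]
step 1: x' = [-19750813/138812155, 202268068/138812155, -97653807/55524862], P' = [40648492/416436465 27496988/416436465 -7651510/83287293; 27496988/416436465 205773322/416436465 -2208245/83287293; -7651510/83287293 -2208245/83287293 1113796963/166574586]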